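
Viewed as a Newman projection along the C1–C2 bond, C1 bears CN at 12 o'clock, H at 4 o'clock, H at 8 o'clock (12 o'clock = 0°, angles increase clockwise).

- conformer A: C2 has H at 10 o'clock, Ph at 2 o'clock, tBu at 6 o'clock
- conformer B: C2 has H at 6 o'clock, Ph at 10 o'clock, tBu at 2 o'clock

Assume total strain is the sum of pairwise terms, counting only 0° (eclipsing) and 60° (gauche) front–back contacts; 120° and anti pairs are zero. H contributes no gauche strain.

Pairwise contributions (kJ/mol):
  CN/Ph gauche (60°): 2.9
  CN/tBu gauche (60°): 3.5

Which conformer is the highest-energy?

B

A (staggered): CN(0°)/Ph(60°) gauche 2.9 → 2.9 kJ/mol.
B (staggered): CN(0°)/Ph(300°) gauche 2.9; CN(0°)/tBu(60°) gauche 3.5 → 6.4 kJ/mol.
B has the highest total (6.4 kJ/mol).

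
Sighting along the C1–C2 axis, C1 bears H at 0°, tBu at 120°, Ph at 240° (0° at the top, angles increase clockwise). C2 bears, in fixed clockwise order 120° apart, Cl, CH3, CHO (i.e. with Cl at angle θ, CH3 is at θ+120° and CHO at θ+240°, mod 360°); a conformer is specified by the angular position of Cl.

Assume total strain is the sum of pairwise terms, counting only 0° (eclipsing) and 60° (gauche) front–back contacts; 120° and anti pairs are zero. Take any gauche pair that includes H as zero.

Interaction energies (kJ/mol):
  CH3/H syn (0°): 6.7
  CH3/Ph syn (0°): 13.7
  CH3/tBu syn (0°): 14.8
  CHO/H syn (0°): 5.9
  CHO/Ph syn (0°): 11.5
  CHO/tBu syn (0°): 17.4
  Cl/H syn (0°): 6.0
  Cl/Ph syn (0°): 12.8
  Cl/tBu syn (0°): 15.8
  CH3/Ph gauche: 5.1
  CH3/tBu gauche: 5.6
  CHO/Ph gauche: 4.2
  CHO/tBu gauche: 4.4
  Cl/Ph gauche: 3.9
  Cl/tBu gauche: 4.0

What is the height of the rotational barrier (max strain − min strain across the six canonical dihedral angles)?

Cl at 0° (eclipsed): H–Cl eclipsed, tBu–CH3 eclipsed, Ph–CHO eclipsed; 6.0 + 14.8 + 11.5 = 32.3 kJ/mol.
Cl at 60° (staggered): tBu–Cl gauche, tBu–CH3 gauche, Ph–CH3 gauche, Ph–CHO gauche; 4.0 + 5.6 + 5.1 + 4.2 = 18.9 kJ/mol.
Cl at 120° (eclipsed): H–CHO eclipsed, tBu–Cl eclipsed, Ph–CH3 eclipsed; 5.9 + 15.8 + 13.7 = 35.4 kJ/mol.
Cl at 180° (staggered): tBu–Cl gauche, tBu–CHO gauche, Ph–Cl gauche, Ph–CH3 gauche; 4.0 + 4.4 + 3.9 + 5.1 = 17.4 kJ/mol.
Cl at 240° (eclipsed): H–CH3 eclipsed, tBu–CHO eclipsed, Ph–Cl eclipsed; 6.7 + 17.4 + 12.8 = 36.9 kJ/mol.
Cl at 300° (staggered): tBu–CH3 gauche, tBu–CHO gauche, Ph–Cl gauche, Ph–CHO gauche; 5.6 + 4.4 + 3.9 + 4.2 = 18.1 kJ/mol.
Max at 240° (36.9 kJ/mol), min at 180° (17.4 kJ/mol); barrier = 19.5 kJ/mol.

19.5 kJ/mol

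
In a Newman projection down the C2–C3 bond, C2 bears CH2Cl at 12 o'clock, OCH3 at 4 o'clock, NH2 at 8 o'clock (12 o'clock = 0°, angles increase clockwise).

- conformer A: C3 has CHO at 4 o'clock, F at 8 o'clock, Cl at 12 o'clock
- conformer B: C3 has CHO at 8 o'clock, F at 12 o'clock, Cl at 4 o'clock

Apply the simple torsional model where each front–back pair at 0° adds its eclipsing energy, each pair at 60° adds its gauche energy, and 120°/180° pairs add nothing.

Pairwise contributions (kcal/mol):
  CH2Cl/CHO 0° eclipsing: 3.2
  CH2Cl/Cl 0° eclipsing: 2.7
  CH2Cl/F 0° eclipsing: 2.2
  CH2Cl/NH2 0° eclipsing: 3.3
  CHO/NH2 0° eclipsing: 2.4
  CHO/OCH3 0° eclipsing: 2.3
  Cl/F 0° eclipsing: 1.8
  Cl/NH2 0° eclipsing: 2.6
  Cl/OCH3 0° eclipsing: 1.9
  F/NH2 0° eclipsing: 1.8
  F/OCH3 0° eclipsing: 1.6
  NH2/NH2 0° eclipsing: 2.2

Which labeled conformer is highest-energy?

A

A (eclipsed): CH2Cl–Cl eclipsed, OCH3–CHO eclipsed, NH2–F eclipsed; 2.7 + 2.3 + 1.8 = 6.8 kcal/mol.
B (eclipsed): CH2Cl–F eclipsed, OCH3–Cl eclipsed, NH2–CHO eclipsed; 2.2 + 1.9 + 2.4 = 6.5 kcal/mol.
A has the highest total (6.8 kcal/mol).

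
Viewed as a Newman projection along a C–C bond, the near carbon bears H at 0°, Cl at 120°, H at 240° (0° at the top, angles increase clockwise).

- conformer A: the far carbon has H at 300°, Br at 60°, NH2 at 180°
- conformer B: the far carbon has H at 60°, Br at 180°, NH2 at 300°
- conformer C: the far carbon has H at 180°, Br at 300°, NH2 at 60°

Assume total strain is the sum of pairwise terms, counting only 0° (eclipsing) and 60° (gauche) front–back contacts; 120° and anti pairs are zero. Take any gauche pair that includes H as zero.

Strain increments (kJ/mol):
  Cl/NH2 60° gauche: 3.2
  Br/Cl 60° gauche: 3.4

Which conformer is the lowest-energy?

A (staggered): Cl(120°)/Br(60°) gauche 3.4; Cl(120°)/NH2(180°) gauche 3.2 → 6.6 kJ/mol.
B (staggered): Cl(120°)/Br(180°) gauche 3.4 → 3.4 kJ/mol.
C (staggered): Cl(120°)/NH2(60°) gauche 3.2 → 3.2 kJ/mol.
C has the lowest total (3.2 kJ/mol).

C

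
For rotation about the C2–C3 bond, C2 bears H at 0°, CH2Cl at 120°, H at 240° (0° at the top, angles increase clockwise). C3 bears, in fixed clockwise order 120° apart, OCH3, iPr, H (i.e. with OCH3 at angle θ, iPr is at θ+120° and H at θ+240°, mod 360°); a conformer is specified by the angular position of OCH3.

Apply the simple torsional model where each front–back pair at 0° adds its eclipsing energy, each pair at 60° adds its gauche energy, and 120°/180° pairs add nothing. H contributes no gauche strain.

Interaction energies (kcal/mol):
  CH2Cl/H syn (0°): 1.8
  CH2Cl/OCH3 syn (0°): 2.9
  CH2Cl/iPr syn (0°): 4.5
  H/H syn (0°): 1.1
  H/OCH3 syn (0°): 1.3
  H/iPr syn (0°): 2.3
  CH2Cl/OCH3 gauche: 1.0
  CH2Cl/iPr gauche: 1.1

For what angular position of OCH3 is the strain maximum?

OCH3 at 0° is eclipsed. H at 0° is eclipsed with OCH3 at 0° (1.3); CH2Cl at 120° is eclipsed with iPr at 120° (4.5); H at 240° is eclipsed with H at 240° (1.1). Total 6.9 kcal/mol.
OCH3 at 60° is staggered. CH2Cl at 120° is gauche with OCH3 at 60° (1.0); CH2Cl at 120° is gauche with iPr at 180° (1.1). Total 2.1 kcal/mol.
OCH3 at 120° is eclipsed. H at 0° is eclipsed with H at 0° (1.1); CH2Cl at 120° is eclipsed with OCH3 at 120° (2.9); H at 240° is eclipsed with iPr at 240° (2.3). Total 6.3 kcal/mol.
OCH3 at 180° is staggered. CH2Cl at 120° is gauche with OCH3 at 180° (1.0). Total 1.0 kcal/mol.
OCH3 at 240° is eclipsed. H at 0° is eclipsed with iPr at 0° (2.3); CH2Cl at 120° is eclipsed with H at 120° (1.8); H at 240° is eclipsed with OCH3 at 240° (1.3). Total 5.4 kcal/mol.
OCH3 at 300° is staggered. CH2Cl at 120° is gauche with iPr at 60° (1.1). Total 1.1 kcal/mol.
The maximum (6.9 kcal/mol) occurs with OCH3 at 0°.

0°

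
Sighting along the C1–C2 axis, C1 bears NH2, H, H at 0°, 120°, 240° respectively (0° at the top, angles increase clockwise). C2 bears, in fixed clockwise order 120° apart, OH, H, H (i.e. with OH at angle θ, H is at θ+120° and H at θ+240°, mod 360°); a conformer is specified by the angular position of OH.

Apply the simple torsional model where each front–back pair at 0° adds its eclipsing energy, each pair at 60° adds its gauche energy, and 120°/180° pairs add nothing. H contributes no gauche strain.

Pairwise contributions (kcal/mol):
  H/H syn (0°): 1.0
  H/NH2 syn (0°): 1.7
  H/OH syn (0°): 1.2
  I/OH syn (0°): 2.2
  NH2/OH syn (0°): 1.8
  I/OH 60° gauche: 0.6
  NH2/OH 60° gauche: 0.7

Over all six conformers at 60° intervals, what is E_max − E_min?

OH at 0° (eclipsed): NH2–OH eclipsed, H–H eclipsed, H–H eclipsed; 1.8 + 1.0 + 1.0 = 3.8 kcal/mol.
OH at 60° (staggered): NH2–OH gauche; 0.7 = 0.7 kcal/mol.
OH at 120° (eclipsed): NH2–H eclipsed, H–OH eclipsed, H–H eclipsed; 1.7 + 1.2 + 1.0 = 3.9 kcal/mol.
OH at 180° (staggered): no non-H gauche contacts → 0.0 kcal/mol.
OH at 240° (eclipsed): NH2–H eclipsed, H–H eclipsed, H–OH eclipsed; 1.7 + 1.0 + 1.2 = 3.9 kcal/mol.
OH at 300° (staggered): NH2–OH gauche; 0.7 = 0.7 kcal/mol.
Max at 120° (3.9 kcal/mol), min at 180° (0.0 kcal/mol); barrier = 3.9 kcal/mol.

3.9 kcal/mol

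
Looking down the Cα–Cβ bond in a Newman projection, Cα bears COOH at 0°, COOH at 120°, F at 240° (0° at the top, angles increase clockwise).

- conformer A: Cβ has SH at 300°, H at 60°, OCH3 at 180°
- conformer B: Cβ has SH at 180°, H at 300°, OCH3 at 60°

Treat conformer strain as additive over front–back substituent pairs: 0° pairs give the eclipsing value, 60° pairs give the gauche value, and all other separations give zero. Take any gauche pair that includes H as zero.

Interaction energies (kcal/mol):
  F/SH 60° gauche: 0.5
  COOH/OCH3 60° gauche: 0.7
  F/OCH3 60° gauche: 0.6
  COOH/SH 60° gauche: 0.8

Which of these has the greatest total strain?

B

A (staggered): COOH–SH gauche, COOH–OCH3 gauche, F–SH gauche, F–OCH3 gauche; 0.8 + 0.7 + 0.5 + 0.6 = 2.6 kcal/mol.
B (staggered): COOH–OCH3 gauche, COOH–SH gauche, COOH–OCH3 gauche, F–SH gauche; 0.7 + 0.8 + 0.7 + 0.5 = 2.7 kcal/mol.
B has the highest total (2.7 kcal/mol).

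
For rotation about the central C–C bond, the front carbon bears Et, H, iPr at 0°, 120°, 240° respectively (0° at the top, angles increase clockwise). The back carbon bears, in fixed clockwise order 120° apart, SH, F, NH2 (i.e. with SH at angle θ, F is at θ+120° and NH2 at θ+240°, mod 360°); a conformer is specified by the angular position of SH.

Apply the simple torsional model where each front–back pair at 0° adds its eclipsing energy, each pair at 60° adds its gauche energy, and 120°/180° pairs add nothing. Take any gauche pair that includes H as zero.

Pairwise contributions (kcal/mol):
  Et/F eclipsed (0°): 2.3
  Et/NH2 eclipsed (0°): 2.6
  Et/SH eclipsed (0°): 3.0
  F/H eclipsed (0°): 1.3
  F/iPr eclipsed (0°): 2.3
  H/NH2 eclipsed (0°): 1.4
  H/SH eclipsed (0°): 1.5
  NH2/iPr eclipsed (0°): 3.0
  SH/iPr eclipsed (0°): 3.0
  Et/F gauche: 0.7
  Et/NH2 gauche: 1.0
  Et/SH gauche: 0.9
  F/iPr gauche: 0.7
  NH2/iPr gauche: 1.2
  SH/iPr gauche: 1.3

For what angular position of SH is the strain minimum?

180°

SH at 0° (eclipsed): Et(0°)/SH(0°) eclipsed 3.0; H(120°)/F(120°) eclipsed 1.3; iPr(240°)/NH2(240°) eclipsed 3.0 → 7.3 kcal/mol.
SH at 60° (staggered): Et(0°)/SH(60°) gauche 0.9; Et(0°)/NH2(300°) gauche 1.0; iPr(240°)/F(180°) gauche 0.7; iPr(240°)/NH2(300°) gauche 1.2 → 3.8 kcal/mol.
SH at 120° (eclipsed): Et(0°)/NH2(0°) eclipsed 2.6; H(120°)/SH(120°) eclipsed 1.5; iPr(240°)/F(240°) eclipsed 2.3 → 6.4 kcal/mol.
SH at 180° (staggered): Et(0°)/F(300°) gauche 0.7; Et(0°)/NH2(60°) gauche 1.0; iPr(240°)/SH(180°) gauche 1.3; iPr(240°)/F(300°) gauche 0.7 → 3.7 kcal/mol.
SH at 240° (eclipsed): Et(0°)/F(0°) eclipsed 2.3; H(120°)/NH2(120°) eclipsed 1.4; iPr(240°)/SH(240°) eclipsed 3.0 → 6.7 kcal/mol.
SH at 300° (staggered): Et(0°)/SH(300°) gauche 0.9; Et(0°)/F(60°) gauche 0.7; iPr(240°)/SH(300°) gauche 1.3; iPr(240°)/NH2(180°) gauche 1.2 → 4.1 kcal/mol.
The minimum (3.7 kcal/mol) occurs with SH at 180°.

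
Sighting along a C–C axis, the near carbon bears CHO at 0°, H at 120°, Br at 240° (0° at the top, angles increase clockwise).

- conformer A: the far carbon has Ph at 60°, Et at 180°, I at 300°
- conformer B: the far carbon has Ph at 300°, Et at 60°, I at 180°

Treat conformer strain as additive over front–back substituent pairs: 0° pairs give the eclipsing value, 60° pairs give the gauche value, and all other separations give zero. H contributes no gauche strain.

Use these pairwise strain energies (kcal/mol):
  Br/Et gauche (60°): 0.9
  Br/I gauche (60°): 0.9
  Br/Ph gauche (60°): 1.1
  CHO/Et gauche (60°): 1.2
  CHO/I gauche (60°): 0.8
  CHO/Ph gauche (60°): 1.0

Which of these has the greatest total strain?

B

A (staggered): CHO(0°)/Ph(60°) gauche 1.0; CHO(0°)/I(300°) gauche 0.8; Br(240°)/Et(180°) gauche 0.9; Br(240°)/I(300°) gauche 0.9 → 3.6 kcal/mol.
B (staggered): CHO(0°)/Ph(300°) gauche 1.0; CHO(0°)/Et(60°) gauche 1.2; Br(240°)/Ph(300°) gauche 1.1; Br(240°)/I(180°) gauche 0.9 → 4.2 kcal/mol.
B has the highest total (4.2 kcal/mol).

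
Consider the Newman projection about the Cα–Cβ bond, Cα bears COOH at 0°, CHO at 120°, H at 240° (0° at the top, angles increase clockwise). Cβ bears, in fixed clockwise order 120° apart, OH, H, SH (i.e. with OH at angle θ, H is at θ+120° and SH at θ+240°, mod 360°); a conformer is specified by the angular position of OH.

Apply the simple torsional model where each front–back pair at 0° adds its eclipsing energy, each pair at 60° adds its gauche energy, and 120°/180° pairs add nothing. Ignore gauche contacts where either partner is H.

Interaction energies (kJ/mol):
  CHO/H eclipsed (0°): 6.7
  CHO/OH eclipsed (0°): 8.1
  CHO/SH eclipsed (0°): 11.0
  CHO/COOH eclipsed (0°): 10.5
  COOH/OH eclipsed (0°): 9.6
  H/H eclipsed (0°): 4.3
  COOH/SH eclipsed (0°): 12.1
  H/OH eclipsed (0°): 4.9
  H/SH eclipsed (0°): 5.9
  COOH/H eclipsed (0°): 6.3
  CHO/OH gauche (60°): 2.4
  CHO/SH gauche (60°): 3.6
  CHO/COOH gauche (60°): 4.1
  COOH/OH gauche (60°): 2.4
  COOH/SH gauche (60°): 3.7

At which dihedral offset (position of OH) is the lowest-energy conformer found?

300°

OH at 0° (eclipsed): COOH(0°)/OH(0°) eclipsed 9.6; CHO(120°)/H(120°) eclipsed 6.7; H(240°)/SH(240°) eclipsed 5.9 → 22.2 kJ/mol.
OH at 60° (staggered): COOH(0°)/OH(60°) gauche 2.4; COOH(0°)/SH(300°) gauche 3.7; CHO(120°)/OH(60°) gauche 2.4 → 8.5 kJ/mol.
OH at 120° (eclipsed): COOH(0°)/SH(0°) eclipsed 12.1; CHO(120°)/OH(120°) eclipsed 8.1; H(240°)/H(240°) eclipsed 4.3 → 24.5 kJ/mol.
OH at 180° (staggered): COOH(0°)/SH(60°) gauche 3.7; CHO(120°)/OH(180°) gauche 2.4; CHO(120°)/SH(60°) gauche 3.6 → 9.7 kJ/mol.
OH at 240° (eclipsed): COOH(0°)/H(0°) eclipsed 6.3; CHO(120°)/SH(120°) eclipsed 11.0; H(240°)/OH(240°) eclipsed 4.9 → 22.2 kJ/mol.
OH at 300° (staggered): COOH(0°)/OH(300°) gauche 2.4; CHO(120°)/SH(180°) gauche 3.6 → 6.0 kJ/mol.
The minimum (6.0 kJ/mol) occurs with OH at 300°.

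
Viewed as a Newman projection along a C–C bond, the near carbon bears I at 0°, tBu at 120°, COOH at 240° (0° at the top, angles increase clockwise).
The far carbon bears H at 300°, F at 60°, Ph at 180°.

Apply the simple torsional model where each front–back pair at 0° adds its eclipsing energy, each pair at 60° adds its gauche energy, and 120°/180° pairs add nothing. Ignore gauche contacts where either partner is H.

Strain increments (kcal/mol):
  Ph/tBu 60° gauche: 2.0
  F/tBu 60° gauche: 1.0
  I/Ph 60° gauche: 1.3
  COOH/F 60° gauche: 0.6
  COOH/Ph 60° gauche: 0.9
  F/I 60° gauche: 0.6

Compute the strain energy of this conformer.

4.5 kcal/mol

This conformer (staggered): I–F gauche, tBu–F gauche, tBu–Ph gauche, COOH–Ph gauche; 0.6 + 1.0 + 2.0 + 0.9 = 4.5 kcal/mol.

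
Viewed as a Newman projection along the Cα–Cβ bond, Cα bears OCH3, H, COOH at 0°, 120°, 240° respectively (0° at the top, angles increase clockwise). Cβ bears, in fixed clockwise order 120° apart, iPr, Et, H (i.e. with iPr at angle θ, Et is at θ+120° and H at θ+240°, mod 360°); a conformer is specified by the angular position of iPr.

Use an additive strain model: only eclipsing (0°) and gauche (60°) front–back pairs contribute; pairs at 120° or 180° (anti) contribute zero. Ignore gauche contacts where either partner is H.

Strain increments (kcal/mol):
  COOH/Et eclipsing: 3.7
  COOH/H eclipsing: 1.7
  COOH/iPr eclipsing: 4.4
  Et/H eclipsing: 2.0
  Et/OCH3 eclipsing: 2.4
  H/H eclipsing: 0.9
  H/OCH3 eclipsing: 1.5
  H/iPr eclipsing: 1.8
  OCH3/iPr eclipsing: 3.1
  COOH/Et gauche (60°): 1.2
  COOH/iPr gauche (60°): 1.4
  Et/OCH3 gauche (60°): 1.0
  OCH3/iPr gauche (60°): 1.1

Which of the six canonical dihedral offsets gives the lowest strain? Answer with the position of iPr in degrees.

iPr at 0° (eclipsed): OCH3–iPr eclipsed, H–Et eclipsed, COOH–H eclipsed; 3.1 + 2.0 + 1.7 = 6.8 kcal/mol.
iPr at 60° (staggered): OCH3–iPr gauche, COOH–Et gauche; 1.1 + 1.2 = 2.3 kcal/mol.
iPr at 120° (eclipsed): OCH3–H eclipsed, H–iPr eclipsed, COOH–Et eclipsed; 1.5 + 1.8 + 3.7 = 7.0 kcal/mol.
iPr at 180° (staggered): OCH3–Et gauche, COOH–iPr gauche, COOH–Et gauche; 1.0 + 1.4 + 1.2 = 3.6 kcal/mol.
iPr at 240° (eclipsed): OCH3–Et eclipsed, H–H eclipsed, COOH–iPr eclipsed; 2.4 + 0.9 + 4.4 = 7.7 kcal/mol.
iPr at 300° (staggered): OCH3–iPr gauche, OCH3–Et gauche, COOH–iPr gauche; 1.1 + 1.0 + 1.4 = 3.5 kcal/mol.
The minimum (2.3 kcal/mol) occurs with iPr at 60°.

60°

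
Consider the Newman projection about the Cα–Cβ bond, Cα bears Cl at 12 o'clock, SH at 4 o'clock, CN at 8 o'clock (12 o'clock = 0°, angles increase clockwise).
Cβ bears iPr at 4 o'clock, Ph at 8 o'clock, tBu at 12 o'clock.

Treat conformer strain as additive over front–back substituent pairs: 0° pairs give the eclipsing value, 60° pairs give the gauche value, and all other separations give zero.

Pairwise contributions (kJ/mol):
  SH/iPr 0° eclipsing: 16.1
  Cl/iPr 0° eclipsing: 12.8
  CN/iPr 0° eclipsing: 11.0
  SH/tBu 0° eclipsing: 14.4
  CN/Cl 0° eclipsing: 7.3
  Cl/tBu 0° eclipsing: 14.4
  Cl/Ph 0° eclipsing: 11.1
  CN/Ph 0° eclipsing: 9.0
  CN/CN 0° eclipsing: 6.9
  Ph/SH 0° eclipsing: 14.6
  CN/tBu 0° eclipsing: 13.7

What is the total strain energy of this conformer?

This conformer (eclipsed): Cl(0°)/tBu(0°) eclipsed 14.4; SH(120°)/iPr(120°) eclipsed 16.1; CN(240°)/Ph(240°) eclipsed 9.0 → 39.5 kJ/mol.

39.5 kJ/mol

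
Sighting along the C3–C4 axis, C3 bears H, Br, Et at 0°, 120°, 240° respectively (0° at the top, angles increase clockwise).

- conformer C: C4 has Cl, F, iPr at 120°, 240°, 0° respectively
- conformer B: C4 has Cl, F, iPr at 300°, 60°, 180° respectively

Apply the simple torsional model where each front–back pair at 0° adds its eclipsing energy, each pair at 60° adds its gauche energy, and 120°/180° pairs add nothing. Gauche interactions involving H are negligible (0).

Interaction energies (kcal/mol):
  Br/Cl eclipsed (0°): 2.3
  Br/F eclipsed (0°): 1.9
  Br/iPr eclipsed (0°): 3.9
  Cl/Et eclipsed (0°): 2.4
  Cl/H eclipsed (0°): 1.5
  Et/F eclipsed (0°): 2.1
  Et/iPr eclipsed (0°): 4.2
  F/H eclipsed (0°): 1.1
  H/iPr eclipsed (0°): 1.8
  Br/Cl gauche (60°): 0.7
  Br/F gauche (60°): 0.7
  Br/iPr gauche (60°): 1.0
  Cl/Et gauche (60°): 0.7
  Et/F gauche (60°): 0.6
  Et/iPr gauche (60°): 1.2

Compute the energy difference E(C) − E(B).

C is eclipsed. H at 0° is eclipsed with iPr at 0° (1.8); Br at 120° is eclipsed with Cl at 120° (2.3); Et at 240° is eclipsed with F at 240° (2.1). Total 6.2 kcal/mol.
B is staggered. Br at 120° is gauche with F at 60° (0.7); Br at 120° is gauche with iPr at 180° (1.0); Et at 240° is gauche with Cl at 300° (0.7); Et at 240° is gauche with iPr at 180° (1.2). Total 3.6 kcal/mol.
E(C) − E(B) = 6.2 − 3.6 = +2.6 kcal/mol.

+2.6 kcal/mol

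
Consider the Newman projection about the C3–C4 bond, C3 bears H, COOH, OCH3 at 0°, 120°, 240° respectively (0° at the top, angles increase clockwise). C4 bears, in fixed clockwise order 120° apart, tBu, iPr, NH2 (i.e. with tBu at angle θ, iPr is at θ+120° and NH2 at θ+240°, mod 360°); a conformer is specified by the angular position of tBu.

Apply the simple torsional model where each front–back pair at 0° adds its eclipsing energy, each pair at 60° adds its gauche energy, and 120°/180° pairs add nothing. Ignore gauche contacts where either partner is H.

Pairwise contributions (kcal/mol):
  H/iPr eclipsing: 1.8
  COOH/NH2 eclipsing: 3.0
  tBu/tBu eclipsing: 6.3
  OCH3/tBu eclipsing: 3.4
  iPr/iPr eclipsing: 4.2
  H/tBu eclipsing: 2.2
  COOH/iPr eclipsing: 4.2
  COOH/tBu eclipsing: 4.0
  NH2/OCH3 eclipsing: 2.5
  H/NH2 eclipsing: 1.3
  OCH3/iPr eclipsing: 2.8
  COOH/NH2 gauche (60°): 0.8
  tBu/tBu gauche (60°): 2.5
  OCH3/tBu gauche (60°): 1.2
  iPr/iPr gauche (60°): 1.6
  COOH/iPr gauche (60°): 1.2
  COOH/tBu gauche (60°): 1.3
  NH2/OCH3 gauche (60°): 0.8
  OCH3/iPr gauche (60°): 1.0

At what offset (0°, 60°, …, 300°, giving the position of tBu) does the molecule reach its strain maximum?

0°

tBu at 0° (eclipsed): H–tBu eclipsed, COOH–iPr eclipsed, OCH3–NH2 eclipsed; 2.2 + 4.2 + 2.5 = 8.9 kcal/mol.
tBu at 60° (staggered): COOH–tBu gauche, COOH–iPr gauche, OCH3–iPr gauche, OCH3–NH2 gauche; 1.3 + 1.2 + 1.0 + 0.8 = 4.3 kcal/mol.
tBu at 120° (eclipsed): H–NH2 eclipsed, COOH–tBu eclipsed, OCH3–iPr eclipsed; 1.3 + 4.0 + 2.8 = 8.1 kcal/mol.
tBu at 180° (staggered): COOH–tBu gauche, COOH–NH2 gauche, OCH3–tBu gauche, OCH3–iPr gauche; 1.3 + 0.8 + 1.2 + 1.0 = 4.3 kcal/mol.
tBu at 240° (eclipsed): H–iPr eclipsed, COOH–NH2 eclipsed, OCH3–tBu eclipsed; 1.8 + 3.0 + 3.4 = 8.2 kcal/mol.
tBu at 300° (staggered): COOH–iPr gauche, COOH–NH2 gauche, OCH3–tBu gauche, OCH3–NH2 gauche; 1.2 + 0.8 + 1.2 + 0.8 = 4.0 kcal/mol.
The maximum (8.9 kcal/mol) occurs with tBu at 0°.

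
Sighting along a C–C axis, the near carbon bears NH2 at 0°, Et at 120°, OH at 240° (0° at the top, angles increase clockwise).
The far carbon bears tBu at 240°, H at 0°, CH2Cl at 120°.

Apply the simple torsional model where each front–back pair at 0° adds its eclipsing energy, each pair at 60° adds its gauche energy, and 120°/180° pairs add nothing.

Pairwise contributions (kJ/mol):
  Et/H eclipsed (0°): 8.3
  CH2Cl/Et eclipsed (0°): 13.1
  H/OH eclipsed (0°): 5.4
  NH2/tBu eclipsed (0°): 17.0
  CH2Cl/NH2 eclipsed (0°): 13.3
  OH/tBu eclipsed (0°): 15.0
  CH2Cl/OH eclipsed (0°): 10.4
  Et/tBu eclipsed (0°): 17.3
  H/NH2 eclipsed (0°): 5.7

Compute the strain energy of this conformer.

This conformer (eclipsed): NH2(0°)/H(0°) eclipsed 5.7; Et(120°)/CH2Cl(120°) eclipsed 13.1; OH(240°)/tBu(240°) eclipsed 15.0 → 33.8 kJ/mol.

33.8 kJ/mol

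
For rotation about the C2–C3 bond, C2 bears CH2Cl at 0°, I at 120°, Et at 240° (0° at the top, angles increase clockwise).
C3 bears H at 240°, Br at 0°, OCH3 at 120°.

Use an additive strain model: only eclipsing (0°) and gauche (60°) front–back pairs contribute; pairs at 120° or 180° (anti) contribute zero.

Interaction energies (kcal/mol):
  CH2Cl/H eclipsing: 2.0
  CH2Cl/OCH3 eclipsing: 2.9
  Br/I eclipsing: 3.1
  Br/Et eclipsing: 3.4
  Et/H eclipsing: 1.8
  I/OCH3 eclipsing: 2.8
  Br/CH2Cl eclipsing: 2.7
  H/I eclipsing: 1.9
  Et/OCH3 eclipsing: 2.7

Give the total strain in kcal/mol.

This conformer (eclipsed): CH2Cl–Br eclipsed, I–OCH3 eclipsed, Et–H eclipsed; 2.7 + 2.8 + 1.8 = 7.3 kcal/mol.

7.3 kcal/mol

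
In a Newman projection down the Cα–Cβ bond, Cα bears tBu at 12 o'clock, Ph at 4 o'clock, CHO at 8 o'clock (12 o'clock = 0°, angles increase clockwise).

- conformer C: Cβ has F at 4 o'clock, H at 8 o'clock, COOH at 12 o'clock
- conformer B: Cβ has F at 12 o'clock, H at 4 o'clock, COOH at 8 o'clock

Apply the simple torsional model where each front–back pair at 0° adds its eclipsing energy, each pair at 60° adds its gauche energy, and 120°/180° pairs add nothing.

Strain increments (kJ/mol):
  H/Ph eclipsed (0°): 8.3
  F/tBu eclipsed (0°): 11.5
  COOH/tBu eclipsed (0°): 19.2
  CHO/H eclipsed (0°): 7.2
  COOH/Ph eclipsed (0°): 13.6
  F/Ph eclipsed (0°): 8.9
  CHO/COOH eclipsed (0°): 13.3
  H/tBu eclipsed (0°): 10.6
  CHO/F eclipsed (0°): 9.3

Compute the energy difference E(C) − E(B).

C (eclipsed): tBu–COOH eclipsed, Ph–F eclipsed, CHO–H eclipsed; 19.2 + 8.9 + 7.2 = 35.3 kJ/mol.
B (eclipsed): tBu–F eclipsed, Ph–H eclipsed, CHO–COOH eclipsed; 11.5 + 8.3 + 13.3 = 33.1 kJ/mol.
E(C) − E(B) = 35.3 − 33.1 = +2.2 kJ/mol.

+2.2 kJ/mol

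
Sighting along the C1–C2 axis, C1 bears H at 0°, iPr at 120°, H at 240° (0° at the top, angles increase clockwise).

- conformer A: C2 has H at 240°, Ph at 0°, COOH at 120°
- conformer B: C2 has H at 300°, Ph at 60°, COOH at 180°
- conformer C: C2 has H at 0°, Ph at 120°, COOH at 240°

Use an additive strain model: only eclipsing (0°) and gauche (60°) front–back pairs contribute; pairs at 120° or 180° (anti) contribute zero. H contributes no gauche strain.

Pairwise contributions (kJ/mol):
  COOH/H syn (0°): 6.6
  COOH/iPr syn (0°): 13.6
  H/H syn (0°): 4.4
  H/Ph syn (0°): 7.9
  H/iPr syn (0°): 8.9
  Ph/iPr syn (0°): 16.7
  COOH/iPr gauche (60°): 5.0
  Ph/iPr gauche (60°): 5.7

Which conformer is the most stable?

A (eclipsed): H(0°)/Ph(0°) eclipsed 7.9; iPr(120°)/COOH(120°) eclipsed 13.6; H(240°)/H(240°) eclipsed 4.4 → 25.9 kJ/mol.
B (staggered): iPr(120°)/Ph(60°) gauche 5.7; iPr(120°)/COOH(180°) gauche 5.0 → 10.7 kJ/mol.
C (eclipsed): H(0°)/H(0°) eclipsed 4.4; iPr(120°)/Ph(120°) eclipsed 16.7; H(240°)/COOH(240°) eclipsed 6.6 → 27.7 kJ/mol.
B has the lowest total (10.7 kJ/mol).

B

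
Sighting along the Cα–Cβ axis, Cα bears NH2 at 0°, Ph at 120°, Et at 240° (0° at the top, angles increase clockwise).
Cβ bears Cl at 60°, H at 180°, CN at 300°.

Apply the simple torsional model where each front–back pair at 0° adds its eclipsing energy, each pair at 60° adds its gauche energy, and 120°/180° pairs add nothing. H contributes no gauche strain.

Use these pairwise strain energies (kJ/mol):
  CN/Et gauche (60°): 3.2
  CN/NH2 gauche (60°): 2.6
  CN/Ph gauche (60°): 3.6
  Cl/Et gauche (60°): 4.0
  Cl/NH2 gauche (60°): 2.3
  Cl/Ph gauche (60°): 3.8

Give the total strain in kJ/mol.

11.9 kJ/mol

This conformer is staggered. NH2 at 0° is gauche with Cl at 60° (2.3); NH2 at 0° is gauche with CN at 300° (2.6); Ph at 120° is gauche with Cl at 60° (3.8); Et at 240° is gauche with CN at 300° (3.2). Total 11.9 kJ/mol.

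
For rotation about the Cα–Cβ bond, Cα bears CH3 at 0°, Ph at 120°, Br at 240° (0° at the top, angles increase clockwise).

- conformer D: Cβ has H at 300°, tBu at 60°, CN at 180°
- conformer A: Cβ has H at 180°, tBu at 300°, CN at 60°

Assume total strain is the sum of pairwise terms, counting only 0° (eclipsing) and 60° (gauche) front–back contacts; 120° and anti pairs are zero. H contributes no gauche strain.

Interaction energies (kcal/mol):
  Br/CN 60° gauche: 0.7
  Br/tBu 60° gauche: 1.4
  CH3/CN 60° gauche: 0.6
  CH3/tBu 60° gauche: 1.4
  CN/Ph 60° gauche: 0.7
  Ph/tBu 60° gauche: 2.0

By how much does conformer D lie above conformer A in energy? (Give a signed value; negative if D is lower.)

+0.7 kcal/mol

D (staggered): CH3(0°)/tBu(60°) gauche 1.4; Ph(120°)/tBu(60°) gauche 2.0; Ph(120°)/CN(180°) gauche 0.7; Br(240°)/CN(180°) gauche 0.7 → 4.8 kcal/mol.
A (staggered): CH3(0°)/tBu(300°) gauche 1.4; CH3(0°)/CN(60°) gauche 0.6; Ph(120°)/CN(60°) gauche 0.7; Br(240°)/tBu(300°) gauche 1.4 → 4.1 kcal/mol.
E(D) − E(A) = 4.8 − 4.1 = +0.7 kcal/mol.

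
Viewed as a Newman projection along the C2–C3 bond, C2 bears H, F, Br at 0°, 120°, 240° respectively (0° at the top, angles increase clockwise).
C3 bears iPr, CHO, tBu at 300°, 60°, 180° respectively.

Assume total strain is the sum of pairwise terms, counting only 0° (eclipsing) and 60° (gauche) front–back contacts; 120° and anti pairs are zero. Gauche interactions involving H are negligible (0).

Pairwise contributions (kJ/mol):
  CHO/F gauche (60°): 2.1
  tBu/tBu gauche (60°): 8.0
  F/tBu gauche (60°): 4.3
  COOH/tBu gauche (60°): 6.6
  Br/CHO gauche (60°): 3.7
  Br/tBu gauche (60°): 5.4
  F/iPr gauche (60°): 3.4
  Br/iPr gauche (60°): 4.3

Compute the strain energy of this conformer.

This conformer (staggered): F(120°)/CHO(60°) gauche 2.1; F(120°)/tBu(180°) gauche 4.3; Br(240°)/iPr(300°) gauche 4.3; Br(240°)/tBu(180°) gauche 5.4 → 16.1 kJ/mol.

16.1 kJ/mol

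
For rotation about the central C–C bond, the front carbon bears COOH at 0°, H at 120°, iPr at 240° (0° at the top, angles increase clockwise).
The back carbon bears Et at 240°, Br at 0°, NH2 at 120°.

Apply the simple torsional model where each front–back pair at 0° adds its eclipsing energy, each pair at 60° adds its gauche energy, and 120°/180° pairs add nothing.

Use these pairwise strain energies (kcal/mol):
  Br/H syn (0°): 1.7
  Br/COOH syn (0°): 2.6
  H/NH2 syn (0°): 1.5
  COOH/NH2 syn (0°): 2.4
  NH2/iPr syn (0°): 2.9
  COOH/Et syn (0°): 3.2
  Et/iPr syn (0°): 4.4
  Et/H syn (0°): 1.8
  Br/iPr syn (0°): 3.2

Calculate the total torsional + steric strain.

This conformer (eclipsed): COOH–Br eclipsed, H–NH2 eclipsed, iPr–Et eclipsed; 2.6 + 1.5 + 4.4 = 8.5 kcal/mol.

8.5 kcal/mol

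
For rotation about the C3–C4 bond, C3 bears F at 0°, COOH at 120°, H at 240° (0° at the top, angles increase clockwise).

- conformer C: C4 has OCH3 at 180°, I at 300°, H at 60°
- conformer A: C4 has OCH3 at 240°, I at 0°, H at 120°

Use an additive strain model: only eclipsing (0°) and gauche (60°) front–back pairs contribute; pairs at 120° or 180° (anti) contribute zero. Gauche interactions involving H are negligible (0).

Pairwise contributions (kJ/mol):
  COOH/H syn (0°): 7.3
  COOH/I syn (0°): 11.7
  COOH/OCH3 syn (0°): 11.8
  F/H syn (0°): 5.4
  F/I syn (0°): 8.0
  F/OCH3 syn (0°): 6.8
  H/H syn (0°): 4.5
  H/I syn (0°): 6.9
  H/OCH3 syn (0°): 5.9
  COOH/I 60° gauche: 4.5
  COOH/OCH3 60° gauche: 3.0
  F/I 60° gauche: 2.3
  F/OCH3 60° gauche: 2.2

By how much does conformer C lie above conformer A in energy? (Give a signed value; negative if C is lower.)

-15.9 kJ/mol

C (staggered): F(0°)/I(300°) gauche 2.3; COOH(120°)/OCH3(180°) gauche 3.0 → 5.3 kJ/mol.
A (eclipsed): F(0°)/I(0°) eclipsed 8.0; COOH(120°)/H(120°) eclipsed 7.3; H(240°)/OCH3(240°) eclipsed 5.9 → 21.2 kJ/mol.
E(C) − E(A) = 5.3 − 21.2 = -15.9 kJ/mol.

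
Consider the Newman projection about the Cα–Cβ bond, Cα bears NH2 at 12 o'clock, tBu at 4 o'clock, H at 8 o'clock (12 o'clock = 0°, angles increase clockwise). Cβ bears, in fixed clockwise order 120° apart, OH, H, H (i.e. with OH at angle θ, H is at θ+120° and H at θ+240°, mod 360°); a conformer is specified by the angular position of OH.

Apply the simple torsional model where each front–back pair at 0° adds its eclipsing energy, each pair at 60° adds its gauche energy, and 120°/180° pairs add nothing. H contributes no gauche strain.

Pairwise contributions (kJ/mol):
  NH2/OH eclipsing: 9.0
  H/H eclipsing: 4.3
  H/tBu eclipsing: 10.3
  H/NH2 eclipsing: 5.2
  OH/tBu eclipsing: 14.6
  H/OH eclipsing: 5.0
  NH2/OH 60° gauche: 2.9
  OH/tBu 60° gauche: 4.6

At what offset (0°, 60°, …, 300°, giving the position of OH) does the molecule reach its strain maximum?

120°

OH at 0° (eclipsed): NH2(0°)/OH(0°) eclipsed 9.0; tBu(120°)/H(120°) eclipsed 10.3; H(240°)/H(240°) eclipsed 4.3 → 23.6 kJ/mol.
OH at 60° (staggered): NH2(0°)/OH(60°) gauche 2.9; tBu(120°)/OH(60°) gauche 4.6 → 7.5 kJ/mol.
OH at 120° (eclipsed): NH2(0°)/H(0°) eclipsed 5.2; tBu(120°)/OH(120°) eclipsed 14.6; H(240°)/H(240°) eclipsed 4.3 → 24.1 kJ/mol.
OH at 180° (staggered): tBu(120°)/OH(180°) gauche 4.6 → 4.6 kJ/mol.
OH at 240° (eclipsed): NH2(0°)/H(0°) eclipsed 5.2; tBu(120°)/H(120°) eclipsed 10.3; H(240°)/OH(240°) eclipsed 5.0 → 20.5 kJ/mol.
OH at 300° (staggered): NH2(0°)/OH(300°) gauche 2.9 → 2.9 kJ/mol.
The maximum (24.1 kJ/mol) occurs with OH at 120°.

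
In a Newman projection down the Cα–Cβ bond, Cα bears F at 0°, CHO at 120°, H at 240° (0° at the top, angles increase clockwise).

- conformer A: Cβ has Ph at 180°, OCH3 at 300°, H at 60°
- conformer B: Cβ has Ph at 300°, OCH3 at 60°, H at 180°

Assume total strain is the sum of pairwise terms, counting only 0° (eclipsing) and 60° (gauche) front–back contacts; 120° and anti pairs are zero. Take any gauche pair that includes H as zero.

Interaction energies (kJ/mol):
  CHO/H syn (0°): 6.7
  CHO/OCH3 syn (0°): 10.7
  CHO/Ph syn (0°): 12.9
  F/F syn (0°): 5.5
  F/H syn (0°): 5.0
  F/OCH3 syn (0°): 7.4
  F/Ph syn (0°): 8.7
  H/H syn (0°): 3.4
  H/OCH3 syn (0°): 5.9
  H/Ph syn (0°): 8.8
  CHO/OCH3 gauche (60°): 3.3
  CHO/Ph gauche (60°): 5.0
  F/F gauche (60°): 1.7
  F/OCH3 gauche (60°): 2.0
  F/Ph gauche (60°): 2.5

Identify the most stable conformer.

A

A (staggered): F(0°)/OCH3(300°) gauche 2.0; CHO(120°)/Ph(180°) gauche 5.0 → 7.0 kJ/mol.
B (staggered): F(0°)/Ph(300°) gauche 2.5; F(0°)/OCH3(60°) gauche 2.0; CHO(120°)/OCH3(60°) gauche 3.3 → 7.8 kJ/mol.
A has the lowest total (7.0 kJ/mol).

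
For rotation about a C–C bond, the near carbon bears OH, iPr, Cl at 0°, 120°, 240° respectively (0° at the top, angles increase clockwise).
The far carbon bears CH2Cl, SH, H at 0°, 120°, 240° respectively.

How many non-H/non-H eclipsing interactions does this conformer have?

Non-H eclipsing pairs: OH(0°)/CH2Cl(0°); iPr(120°)/SH(120°) — 2 interactions.

2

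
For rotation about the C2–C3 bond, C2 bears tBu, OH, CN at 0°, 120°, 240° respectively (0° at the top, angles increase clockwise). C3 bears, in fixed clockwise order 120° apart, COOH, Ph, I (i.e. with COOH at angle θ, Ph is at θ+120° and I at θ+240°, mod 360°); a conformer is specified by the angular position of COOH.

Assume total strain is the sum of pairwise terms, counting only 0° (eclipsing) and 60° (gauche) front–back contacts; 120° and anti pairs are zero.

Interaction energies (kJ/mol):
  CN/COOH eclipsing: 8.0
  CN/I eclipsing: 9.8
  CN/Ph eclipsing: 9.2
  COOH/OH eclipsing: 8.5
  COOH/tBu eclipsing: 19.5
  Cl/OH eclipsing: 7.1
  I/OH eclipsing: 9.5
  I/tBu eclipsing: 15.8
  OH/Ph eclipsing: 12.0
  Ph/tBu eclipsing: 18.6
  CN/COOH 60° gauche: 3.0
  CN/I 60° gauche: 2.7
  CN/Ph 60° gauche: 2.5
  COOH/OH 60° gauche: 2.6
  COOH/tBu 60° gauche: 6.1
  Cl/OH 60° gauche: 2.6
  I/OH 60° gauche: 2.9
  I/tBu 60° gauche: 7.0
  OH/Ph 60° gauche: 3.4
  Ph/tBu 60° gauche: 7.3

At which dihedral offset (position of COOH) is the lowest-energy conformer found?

60°

COOH at 0° (eclipsed): tBu–COOH eclipsed, OH–Ph eclipsed, CN–I eclipsed; 19.5 + 12.0 + 9.8 = 41.3 kJ/mol.
COOH at 60° (staggered): tBu–COOH gauche, tBu–I gauche, OH–COOH gauche, OH–Ph gauche, CN–Ph gauche, CN–I gauche; 6.1 + 7.0 + 2.6 + 3.4 + 2.5 + 2.7 = 24.3 kJ/mol.
COOH at 120° (eclipsed): tBu–I eclipsed, OH–COOH eclipsed, CN–Ph eclipsed; 15.8 + 8.5 + 9.2 = 33.5 kJ/mol.
COOH at 180° (staggered): tBu–Ph gauche, tBu–I gauche, OH–COOH gauche, OH–I gauche, CN–COOH gauche, CN–Ph gauche; 7.3 + 7.0 + 2.6 + 2.9 + 3.0 + 2.5 = 25.3 kJ/mol.
COOH at 240° (eclipsed): tBu–Ph eclipsed, OH–I eclipsed, CN–COOH eclipsed; 18.6 + 9.5 + 8.0 = 36.1 kJ/mol.
COOH at 300° (staggered): tBu–COOH gauche, tBu–Ph gauche, OH–Ph gauche, OH–I gauche, CN–COOH gauche, CN–I gauche; 6.1 + 7.3 + 3.4 + 2.9 + 3.0 + 2.7 = 25.4 kJ/mol.
The minimum (24.3 kJ/mol) occurs with COOH at 60°.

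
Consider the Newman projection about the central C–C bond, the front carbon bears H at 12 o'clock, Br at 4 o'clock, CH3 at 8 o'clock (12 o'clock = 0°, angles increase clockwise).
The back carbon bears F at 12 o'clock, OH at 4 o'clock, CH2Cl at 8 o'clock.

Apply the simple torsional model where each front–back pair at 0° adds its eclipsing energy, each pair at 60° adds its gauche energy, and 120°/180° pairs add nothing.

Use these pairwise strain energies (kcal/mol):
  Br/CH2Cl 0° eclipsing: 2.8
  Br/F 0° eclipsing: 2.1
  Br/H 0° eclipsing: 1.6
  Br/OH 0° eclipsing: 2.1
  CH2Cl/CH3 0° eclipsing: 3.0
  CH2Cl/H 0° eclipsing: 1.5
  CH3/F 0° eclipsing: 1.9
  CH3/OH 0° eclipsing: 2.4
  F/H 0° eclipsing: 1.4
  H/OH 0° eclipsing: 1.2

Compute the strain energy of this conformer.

6.5 kcal/mol

This conformer (eclipsed): H(0°)/F(0°) eclipsed 1.4; Br(120°)/OH(120°) eclipsed 2.1; CH3(240°)/CH2Cl(240°) eclipsed 3.0 → 6.5 kcal/mol.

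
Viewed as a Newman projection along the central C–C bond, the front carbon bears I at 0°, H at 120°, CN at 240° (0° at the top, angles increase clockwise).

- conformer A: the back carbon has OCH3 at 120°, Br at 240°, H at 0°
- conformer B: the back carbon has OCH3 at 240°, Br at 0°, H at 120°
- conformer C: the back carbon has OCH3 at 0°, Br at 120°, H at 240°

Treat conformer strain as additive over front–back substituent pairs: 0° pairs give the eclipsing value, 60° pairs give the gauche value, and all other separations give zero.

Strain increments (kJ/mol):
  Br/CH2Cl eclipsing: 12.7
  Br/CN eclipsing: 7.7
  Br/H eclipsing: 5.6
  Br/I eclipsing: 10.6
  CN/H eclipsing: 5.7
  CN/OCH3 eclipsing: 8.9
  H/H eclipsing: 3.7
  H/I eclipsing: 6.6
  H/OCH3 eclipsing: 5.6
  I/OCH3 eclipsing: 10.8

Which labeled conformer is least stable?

A (eclipsed): I–H eclipsed, H–OCH3 eclipsed, CN–Br eclipsed; 6.6 + 5.6 + 7.7 = 19.9 kJ/mol.
B (eclipsed): I–Br eclipsed, H–H eclipsed, CN–OCH3 eclipsed; 10.6 + 3.7 + 8.9 = 23.2 kJ/mol.
C (eclipsed): I–OCH3 eclipsed, H–Br eclipsed, CN–H eclipsed; 10.8 + 5.6 + 5.7 = 22.1 kJ/mol.
B has the highest total (23.2 kJ/mol).

B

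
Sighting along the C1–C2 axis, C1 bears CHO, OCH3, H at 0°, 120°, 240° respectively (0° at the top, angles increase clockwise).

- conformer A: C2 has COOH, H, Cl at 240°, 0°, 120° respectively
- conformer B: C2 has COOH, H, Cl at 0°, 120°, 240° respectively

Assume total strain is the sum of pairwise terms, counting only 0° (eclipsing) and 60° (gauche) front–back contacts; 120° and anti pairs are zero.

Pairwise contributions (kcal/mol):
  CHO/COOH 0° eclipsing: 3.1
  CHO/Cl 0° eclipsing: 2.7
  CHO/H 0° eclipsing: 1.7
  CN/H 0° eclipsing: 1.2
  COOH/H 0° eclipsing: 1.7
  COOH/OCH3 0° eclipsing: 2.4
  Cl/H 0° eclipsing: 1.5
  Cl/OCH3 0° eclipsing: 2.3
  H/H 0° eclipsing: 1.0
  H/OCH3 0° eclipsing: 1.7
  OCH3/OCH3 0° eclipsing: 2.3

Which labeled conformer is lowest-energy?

A

A is eclipsed. CHO at 0° is eclipsed with H at 0° (1.7); OCH3 at 120° is eclipsed with Cl at 120° (2.3); H at 240° is eclipsed with COOH at 240° (1.7). Total 5.7 kcal/mol.
B is eclipsed. CHO at 0° is eclipsed with COOH at 0° (3.1); OCH3 at 120° is eclipsed with H at 120° (1.7); H at 240° is eclipsed with Cl at 240° (1.5). Total 6.3 kcal/mol.
A has the lowest total (5.7 kcal/mol).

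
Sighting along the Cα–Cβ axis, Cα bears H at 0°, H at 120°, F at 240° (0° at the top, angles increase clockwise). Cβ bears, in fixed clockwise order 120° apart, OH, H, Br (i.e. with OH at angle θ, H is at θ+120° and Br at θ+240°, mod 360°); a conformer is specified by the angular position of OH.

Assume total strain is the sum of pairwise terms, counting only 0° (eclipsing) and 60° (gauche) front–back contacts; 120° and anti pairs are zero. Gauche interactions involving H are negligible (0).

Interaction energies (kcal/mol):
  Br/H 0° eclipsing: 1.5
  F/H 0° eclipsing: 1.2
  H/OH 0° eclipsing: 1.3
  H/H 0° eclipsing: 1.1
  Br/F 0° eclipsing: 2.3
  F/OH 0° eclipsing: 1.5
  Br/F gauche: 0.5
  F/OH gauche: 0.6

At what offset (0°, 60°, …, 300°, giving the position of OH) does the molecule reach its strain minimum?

60°

OH at 0° (eclipsed): H(0°)/OH(0°) eclipsed 1.3; H(120°)/H(120°) eclipsed 1.1; F(240°)/Br(240°) eclipsed 2.3 → 4.7 kcal/mol.
OH at 60° (staggered): F(240°)/Br(300°) gauche 0.5 → 0.5 kcal/mol.
OH at 120° (eclipsed): H(0°)/Br(0°) eclipsed 1.5; H(120°)/OH(120°) eclipsed 1.3; F(240°)/H(240°) eclipsed 1.2 → 4.0 kcal/mol.
OH at 180° (staggered): F(240°)/OH(180°) gauche 0.6 → 0.6 kcal/mol.
OH at 240° (eclipsed): H(0°)/H(0°) eclipsed 1.1; H(120°)/Br(120°) eclipsed 1.5; F(240°)/OH(240°) eclipsed 1.5 → 4.1 kcal/mol.
OH at 300° (staggered): F(240°)/OH(300°) gauche 0.6; F(240°)/Br(180°) gauche 0.5 → 1.1 kcal/mol.
The minimum (0.5 kcal/mol) occurs with OH at 60°.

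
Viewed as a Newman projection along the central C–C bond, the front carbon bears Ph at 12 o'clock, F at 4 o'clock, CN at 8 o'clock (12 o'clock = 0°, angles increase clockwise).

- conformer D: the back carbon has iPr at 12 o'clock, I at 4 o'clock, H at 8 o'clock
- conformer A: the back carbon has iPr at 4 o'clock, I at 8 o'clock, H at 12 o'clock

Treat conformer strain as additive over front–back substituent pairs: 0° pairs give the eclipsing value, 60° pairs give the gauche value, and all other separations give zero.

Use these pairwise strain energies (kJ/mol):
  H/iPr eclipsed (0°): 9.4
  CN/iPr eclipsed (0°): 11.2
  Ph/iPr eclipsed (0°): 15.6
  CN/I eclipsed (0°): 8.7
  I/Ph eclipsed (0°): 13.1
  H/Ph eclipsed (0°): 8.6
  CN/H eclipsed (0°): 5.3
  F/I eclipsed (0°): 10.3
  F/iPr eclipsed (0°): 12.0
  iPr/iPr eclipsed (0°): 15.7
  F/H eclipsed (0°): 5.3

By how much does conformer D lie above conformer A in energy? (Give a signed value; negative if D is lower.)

+1.9 kJ/mol

D (eclipsed): Ph–iPr eclipsed, F–I eclipsed, CN–H eclipsed; 15.6 + 10.3 + 5.3 = 31.2 kJ/mol.
A (eclipsed): Ph–H eclipsed, F–iPr eclipsed, CN–I eclipsed; 8.6 + 12.0 + 8.7 = 29.3 kJ/mol.
E(D) − E(A) = 31.2 − 29.3 = +1.9 kJ/mol.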